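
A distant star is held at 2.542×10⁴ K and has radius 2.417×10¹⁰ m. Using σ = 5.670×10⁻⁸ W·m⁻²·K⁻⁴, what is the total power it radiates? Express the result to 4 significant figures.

P ≈ 1.738×10³² W

Surface area A = 4πR² = 4π(2.417×10¹⁰ m)² = 7.34113×10²¹ m².
P = σAT⁴ = 5.670×10⁻⁸ × 7.34113×10²¹ × (2.542×10⁴)⁴ = 1.738×10³² W.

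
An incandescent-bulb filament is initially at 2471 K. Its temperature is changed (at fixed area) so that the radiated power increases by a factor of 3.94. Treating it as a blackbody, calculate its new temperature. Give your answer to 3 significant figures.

P ∝ T⁴, so T₂/T₁ = (P₂/P₁)^(1/4) = (3.94)^(1/4) = 1.40888.
T₂ = 2471 × 1.40888 = 3.48×10³ K.

T₂ ≈ 3.48×10³ K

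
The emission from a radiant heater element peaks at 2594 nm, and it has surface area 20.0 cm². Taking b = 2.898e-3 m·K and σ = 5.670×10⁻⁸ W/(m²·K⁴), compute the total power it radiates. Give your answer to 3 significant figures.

P ≈ 177 W

Wien's law: T = b/λ_max = 2.898×10⁻³/2.594×10⁻⁶ = 1117.19 K.
Area A = 20.0 cm² = 2.00×10⁻³ m².
Then P = σAT⁴ = 5.670×10⁻⁸×2.00×10⁻³×(1117.19)⁴ = 177 W.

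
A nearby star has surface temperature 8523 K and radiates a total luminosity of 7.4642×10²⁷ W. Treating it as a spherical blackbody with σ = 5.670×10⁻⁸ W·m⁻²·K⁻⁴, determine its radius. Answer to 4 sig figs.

L = 4πR²σT⁴ ⇒ R = √(L/(4πσT⁴)).
σT⁴ = 2.99194×10⁸ W/m², so R = √(7.4642×10²⁷/(4π×2.99194×10⁸)) = 1.409×10⁹ m.

R ≈ 1.409×10⁹ m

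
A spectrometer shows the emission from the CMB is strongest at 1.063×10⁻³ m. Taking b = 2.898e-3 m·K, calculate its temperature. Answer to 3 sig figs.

T ≈ 2.73 K

Wien's law gives T = b/λ_max = (2.898×10⁻³ m·K)/(1.063×10⁻³ m) = 2.73 K.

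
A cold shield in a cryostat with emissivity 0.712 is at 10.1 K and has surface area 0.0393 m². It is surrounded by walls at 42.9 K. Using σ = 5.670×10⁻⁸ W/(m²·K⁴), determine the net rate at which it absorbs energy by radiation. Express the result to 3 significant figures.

Area A = 0.0393 m².
Net radiated power P_net = εσA(T⁴ − T₀⁴) = 0.712×5.670×10⁻⁸×0.0393×(10.1⁴ − 42.9⁴).
T⁴ − T₀⁴ = 10406.0 − 3.38711×10⁶ = -3.37670×10⁶ K⁴, so P_net = -5.36×10⁻³ W — negative, meaning a net gain of 5.36×10⁻³ W.

Net gain ≈ 5.36×10⁻³ W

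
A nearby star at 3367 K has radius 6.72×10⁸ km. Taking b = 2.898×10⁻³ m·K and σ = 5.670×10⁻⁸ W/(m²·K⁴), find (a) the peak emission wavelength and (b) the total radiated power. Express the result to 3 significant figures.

(a) λ_max = b/T = 2.898×10⁻³/3367 = 8.607×10⁻⁷ m = 861 nm.
Surface area A = 4πR² = 4π(6.72×10¹¹ m)² = 5.67477×10²⁴ m².
(b) P = σAT⁴ = 5.670×10⁻⁸×5.67477×10²⁴×(3367)⁴ = 4.14×10³¹ W.

λ_max ≈ 861 nm; P ≈ 4.14×10³¹ W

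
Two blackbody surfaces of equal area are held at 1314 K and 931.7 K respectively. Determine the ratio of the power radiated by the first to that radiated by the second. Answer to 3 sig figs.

With equal areas, P₁/P₂ = (T₁/T₂)⁴ = (1314/931.7)⁴ = 3.96.

P₁/P₂ ≈ 3.96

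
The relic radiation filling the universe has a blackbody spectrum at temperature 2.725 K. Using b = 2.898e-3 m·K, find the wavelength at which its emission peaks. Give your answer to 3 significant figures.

Wien's displacement law: λ_max = b/T = (2.898×10⁻³ m·K)/(2.725 K) = 1.063×10⁻³ m.
That is 1.06×10⁻³ m, in the microwave range.

λ_max ≈ 1.06×10⁻³ m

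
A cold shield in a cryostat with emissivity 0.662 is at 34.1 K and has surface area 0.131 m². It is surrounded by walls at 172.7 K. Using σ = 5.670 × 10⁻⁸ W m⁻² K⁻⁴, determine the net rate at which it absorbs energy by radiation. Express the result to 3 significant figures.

Area A = 0.131 m².
Net radiated power P_net = εσA(T⁴ − T₀⁴) = 0.662×5.670×10⁻⁸×0.131×(34.1⁴ − 172.7⁴).
T⁴ − T₀⁴ = 1.35213×10⁶ − 8.89548×10⁸ = -8.88196×10⁸ K⁴, so P_net = -4.37 W — negative, meaning a net gain of 4.37 W.

Net gain ≈ 4.37 W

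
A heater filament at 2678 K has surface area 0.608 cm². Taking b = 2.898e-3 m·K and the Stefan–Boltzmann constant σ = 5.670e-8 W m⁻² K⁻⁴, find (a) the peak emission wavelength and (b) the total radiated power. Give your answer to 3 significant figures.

(a) λ_max = b/T = 2.898×10⁻³/2678 = 1.082×10⁻⁶ m = 1.08×10³ nm.
Area A = 0.608 cm² = 6.08×10⁻⁵ m².
(b) P = σAT⁴ = 5.670×10⁻⁸×6.08×10⁻⁵×(2678)⁴ = 177 W.

λ_max ≈ 1.08×10³ nm; P ≈ 177 W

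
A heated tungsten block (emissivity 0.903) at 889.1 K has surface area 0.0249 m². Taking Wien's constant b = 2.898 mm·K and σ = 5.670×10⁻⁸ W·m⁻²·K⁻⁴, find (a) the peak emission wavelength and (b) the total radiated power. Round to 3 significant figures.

λ_max ≈ 3.26 μm; P ≈ 797 W

(a) λ_max = b/T = 2.898×10⁻³/889.1 = 3.259×10⁻⁶ m = 3.26 μm.
Area A = 0.0249 m².
(b) P = εσAT⁴ = 0.903×5.670×10⁻⁸×0.0249×(889.1)⁴ = 797 W.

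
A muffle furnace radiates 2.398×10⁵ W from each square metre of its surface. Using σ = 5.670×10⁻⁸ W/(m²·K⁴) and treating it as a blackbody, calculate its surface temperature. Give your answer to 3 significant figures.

T ≈ 1.43×10³ K

I = σT⁴, so T = (I/σ)^(1/4) = (2.398×10⁵/(5.670×10⁻⁸))^(1/4) = 1.43×10³ K.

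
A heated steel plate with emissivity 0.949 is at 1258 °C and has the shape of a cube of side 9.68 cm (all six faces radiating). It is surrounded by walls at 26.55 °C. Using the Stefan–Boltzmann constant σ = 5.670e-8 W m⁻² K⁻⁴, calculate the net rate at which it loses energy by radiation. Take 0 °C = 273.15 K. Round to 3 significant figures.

Net loss ≈ 1.66×10⁴ W

T = 1258 °C + 273.15 = 1531.15 K.
Surroundings: T = 26.55 °C + 273.15 = 299.70 K.
Area A = 6s² = 6×(0.0968 m)² = 0.0562214 m².
Net radiated power P_net = εσA(T⁴ − T₀⁴) = 0.949×5.670×10⁻⁸×0.0562214×(1531.15⁴ − 299.70⁴).
T⁴ − T₀⁴ = 5.49631×10¹² − 8.06765×10⁹ = 5.48824×10¹² K⁴, so P_net = 1.66×10⁴ W.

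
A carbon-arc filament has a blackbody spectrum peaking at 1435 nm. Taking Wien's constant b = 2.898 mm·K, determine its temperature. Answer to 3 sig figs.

T ≈ 2.02×10³ K

Wien's law gives T = b/λ_max = (2.898×10⁻³ m·K)/(1.435×10⁻⁶ m) = 2.02×10³ K.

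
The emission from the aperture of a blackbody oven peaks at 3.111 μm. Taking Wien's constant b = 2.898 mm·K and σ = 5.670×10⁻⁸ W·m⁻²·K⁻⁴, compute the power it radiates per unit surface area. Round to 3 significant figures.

I ≈ 4.27×10⁴ W/m²

Wien's law: T = b/λ_max = 2.898×10⁻³/3.111×10⁻⁶ = 931.533 K.
Then I = σT⁴ = 5.670×10⁻⁸×(931.533)⁴ = 4.27×10⁴ W/m².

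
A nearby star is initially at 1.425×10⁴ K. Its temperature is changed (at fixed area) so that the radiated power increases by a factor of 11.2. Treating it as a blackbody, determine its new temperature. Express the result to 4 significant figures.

P ∝ T⁴, so T₂/T₁ = (P₂/P₁)^(1/4) = (11.2)^(1/4) = 1.82938.
T₂ = 1.425×10⁴ × 1.82938 = 2.607×10⁴ K.

T₂ ≈ 2.607×10⁴ K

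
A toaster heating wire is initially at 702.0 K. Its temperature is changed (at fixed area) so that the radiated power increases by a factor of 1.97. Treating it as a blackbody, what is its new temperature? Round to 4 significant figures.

P ∝ T⁴, so T₂/T₁ = (P₂/P₁)^(1/4) = (1.97)^(1/4) = 1.18472.
T₂ = 702.0 × 1.18472 = 831.7 K.

T₂ ≈ 831.7 K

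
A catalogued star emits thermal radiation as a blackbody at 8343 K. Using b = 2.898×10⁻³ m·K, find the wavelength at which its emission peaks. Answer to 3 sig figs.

Wien's displacement law: λ_max = b/T = (2.898×10⁻³ m·K)/(8343 K) = 3.474×10⁻⁷ m.
That is 0.347 μm, in the ultraviolet range.

λ_max ≈ 0.347 μm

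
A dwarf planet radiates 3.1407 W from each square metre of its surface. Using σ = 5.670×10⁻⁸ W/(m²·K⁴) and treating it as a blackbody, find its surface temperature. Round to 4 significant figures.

I = σT⁴, so T = (I/σ)^(1/4) = (3.1407/(5.670×10⁻⁸))^(1/4) = 86.27 K.

T ≈ 86.27 K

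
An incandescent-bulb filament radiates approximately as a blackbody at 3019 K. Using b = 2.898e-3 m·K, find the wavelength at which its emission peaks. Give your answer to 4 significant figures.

Wien's displacement law: λ_max = b/T = (2.898×10⁻³ m·K)/(3019 K) = 9.5992×10⁻⁷ m.
That is 0.9599 μm, in the infrared range.

λ_max ≈ 0.9599 μm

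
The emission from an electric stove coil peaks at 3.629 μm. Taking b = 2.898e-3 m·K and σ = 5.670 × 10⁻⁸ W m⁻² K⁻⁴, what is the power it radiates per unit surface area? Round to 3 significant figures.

I ≈ 2.31×10⁴ W/m²

Wien's law: T = b/λ_max = 2.898×10⁻³/3.629×10⁻⁶ = 798.567 K.
Then I = σT⁴ = 5.670×10⁻⁸×(798.567)⁴ = 2.31×10⁴ W/m².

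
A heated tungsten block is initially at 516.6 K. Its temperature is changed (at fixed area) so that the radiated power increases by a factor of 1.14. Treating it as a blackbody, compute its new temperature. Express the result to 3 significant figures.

T₂ ≈ 534 K

P ∝ T⁴, so T₂/T₁ = (P₂/P₁)^(1/4) = (1.14)^(1/4) = 1.03330.
T₂ = 516.6 × 1.03330 = 534 K.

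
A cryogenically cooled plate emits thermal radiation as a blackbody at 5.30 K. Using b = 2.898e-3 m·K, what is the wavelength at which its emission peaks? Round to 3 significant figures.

Wien's displacement law: λ_max = b/T = (2.898×10⁻³ m·K)/(5.30 K) = 5.468×10⁻⁴ m.
That is 5.47×10⁻⁴ m, in the infrared range.

λ_max ≈ 5.47×10⁻⁴ m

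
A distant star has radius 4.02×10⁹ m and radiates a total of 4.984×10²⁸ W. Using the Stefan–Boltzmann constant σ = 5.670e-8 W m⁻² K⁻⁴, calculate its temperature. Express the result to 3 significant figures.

Surface area A = 4πR² = 4π(4.02×10⁹ m)² = 2.03078×10²⁰ m².
P = σAT⁴ ⇒ T = (P/(σA))^(1/4) = (4.984×10²⁸/(5.670×10⁻⁸×2.03078×10²⁰))^(1/4) = 8.11×10³ K.

T ≈ 8.11×10³ K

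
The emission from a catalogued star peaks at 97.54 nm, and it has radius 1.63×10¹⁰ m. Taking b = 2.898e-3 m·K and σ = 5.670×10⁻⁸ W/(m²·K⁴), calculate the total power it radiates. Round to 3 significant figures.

P ≈ 1.48×10³² W

Wien's law: T = b/λ_max = 2.898×10⁻³/9.754×10⁻⁸ = 29710.9 K.
Surface area A = 4πR² = 4π(1.63×10¹⁰ m)² = 3.33876×10²¹ m².
Then P = σAT⁴ = 5.670×10⁻⁸×3.33876×10²¹×(29710.9)⁴ = 1.48×10³² W.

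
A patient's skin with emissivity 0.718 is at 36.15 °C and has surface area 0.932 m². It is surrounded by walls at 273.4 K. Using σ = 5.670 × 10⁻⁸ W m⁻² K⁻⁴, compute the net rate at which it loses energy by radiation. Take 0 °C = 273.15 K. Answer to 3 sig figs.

Net loss ≈ 135 W

T = 36.15 °C + 273.15 = 309.30 K.
Area A = 0.932 m².
Net radiated power P_net = εσA(T⁴ − T₀⁴) = 0.718×5.670×10⁻⁸×0.932×(309.30⁴ − 273.4⁴).
T⁴ − T₀⁴ = 9.15208×10⁹ − 5.58720×10⁹ = 3.56488×10⁹ K⁴, so P_net = 135 W.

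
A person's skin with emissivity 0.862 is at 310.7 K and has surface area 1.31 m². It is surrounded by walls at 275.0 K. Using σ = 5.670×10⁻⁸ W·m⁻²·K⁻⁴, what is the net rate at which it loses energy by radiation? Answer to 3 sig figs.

Area A = 1.31 m².
Net radiated power P_net = εσA(T⁴ − T₀⁴) = 0.862×5.670×10⁻⁸×1.31×(310.7⁴ − 275.0⁴).
T⁴ − T₀⁴ = 9.31891×10⁹ − 5.71914×10⁹ = 3.59977×10⁹ K⁴, so P_net = 230 W.

Net loss ≈ 230 W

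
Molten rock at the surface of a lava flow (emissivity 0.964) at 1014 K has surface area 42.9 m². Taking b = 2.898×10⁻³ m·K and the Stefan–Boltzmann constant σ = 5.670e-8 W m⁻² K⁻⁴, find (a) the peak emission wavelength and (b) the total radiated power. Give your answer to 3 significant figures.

(a) λ_max = b/T = 2.898×10⁻³/1014 = 2.858×10⁻⁶ m = 2.86×10³ nm.
Area A = 42.9 m².
(b) P = εσAT⁴ = 0.964×5.670×10⁻⁸×42.9×(1014)⁴ = 2.48×10⁶ W.

λ_max ≈ 2.86×10³ nm; P ≈ 2.48×10⁶ W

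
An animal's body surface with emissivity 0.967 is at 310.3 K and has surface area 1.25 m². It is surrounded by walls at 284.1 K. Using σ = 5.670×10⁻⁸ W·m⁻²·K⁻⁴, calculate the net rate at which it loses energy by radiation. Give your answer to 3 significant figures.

Net loss ≈ 189 W

Area A = 1.25 m².
Net radiated power P_net = εσA(T⁴ − T₀⁴) = 0.967×5.670×10⁻⁸×1.25×(310.3⁴ − 284.1⁴).
T⁴ − T₀⁴ = 9.27101×10⁹ − 6.51456×10⁹ = 2.75645×10⁹ K⁴, so P_net = 189 W.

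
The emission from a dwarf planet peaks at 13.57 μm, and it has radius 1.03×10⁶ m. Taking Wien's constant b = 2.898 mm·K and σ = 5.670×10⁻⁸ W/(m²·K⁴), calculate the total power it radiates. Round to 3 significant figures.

Wien's law: T = b/λ_max = 2.898×10⁻³/1.357×10⁻⁵ = 213.559 K.
Surface area A = 4πR² = 4π(1.03×10⁶ m)² = 1.33317×10¹³ m².
Then P = σAT⁴ = 5.670×10⁻⁸×1.33317×10¹³×(213.559)⁴ = 1.57×10¹⁵ W.

P ≈ 1.57×10¹⁵ W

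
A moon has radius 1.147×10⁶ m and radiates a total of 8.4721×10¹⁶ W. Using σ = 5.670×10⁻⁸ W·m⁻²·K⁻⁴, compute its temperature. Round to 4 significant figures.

Surface area A = 4πR² = 4π(1.147×10⁶ m)² = 1.65324×10¹³ m².
P = σAT⁴ ⇒ T = (P/(σA))^(1/4) = (8.4721×10¹⁶/(5.670×10⁻⁸×1.65324×10¹³))^(1/4) = 548.3 K.

T ≈ 548.3 K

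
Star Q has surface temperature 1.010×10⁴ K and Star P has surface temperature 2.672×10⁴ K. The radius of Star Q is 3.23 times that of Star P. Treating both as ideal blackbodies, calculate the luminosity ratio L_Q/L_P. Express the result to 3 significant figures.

L ∝ R²T⁴, so L_Q/L_P = (R_Q/R_P)²(T_Q/T_P)⁴ = (3.23)² × (1.010×10⁴/2.672×10⁴)⁴ = 10.4329 × 0.0204145 = 0.213.

L_Q/L_P ≈ 0.213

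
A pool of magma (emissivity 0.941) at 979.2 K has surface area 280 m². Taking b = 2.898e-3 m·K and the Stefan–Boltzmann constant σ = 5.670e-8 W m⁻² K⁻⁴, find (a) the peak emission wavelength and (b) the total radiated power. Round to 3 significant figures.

(a) λ_max = b/T = 2.898×10⁻³/979.2 = 2.960×10⁻⁶ m = 2.96 μm.
Area A = 280 m².
(b) P = εσAT⁴ = 0.941×5.670×10⁻⁸×280×(979.2)⁴ = 1.37×10⁷ W.

λ_max ≈ 2.96 μm; P ≈ 1.37×10⁷ W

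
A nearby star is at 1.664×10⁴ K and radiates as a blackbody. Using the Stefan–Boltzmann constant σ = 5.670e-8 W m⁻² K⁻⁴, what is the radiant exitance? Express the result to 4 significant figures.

I ≈ 4.347×10⁹ W/m²

Stefan–Boltzmann: I = σT⁴ = 5.670×10⁻⁸ × (1.664×10⁴)⁴ = 4.347×10⁹ W/m².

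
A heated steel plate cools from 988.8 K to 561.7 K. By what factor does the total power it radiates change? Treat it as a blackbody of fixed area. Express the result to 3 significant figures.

P₂/P₁ ≈ 0.104

P ∝ T⁴, so P₂/P₁ = (T₂/T₁)⁴ = (561.7/988.8)⁴ = (0.568062)⁴ = 0.104.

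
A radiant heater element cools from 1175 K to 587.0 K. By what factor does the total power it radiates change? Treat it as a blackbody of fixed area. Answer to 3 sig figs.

P ∝ T⁴, so P₂/P₁ = (T₂/T₁)⁴ = (587.0/1175)⁴ = (0.499574)⁴ = 0.0623.

P₂/P₁ ≈ 0.0623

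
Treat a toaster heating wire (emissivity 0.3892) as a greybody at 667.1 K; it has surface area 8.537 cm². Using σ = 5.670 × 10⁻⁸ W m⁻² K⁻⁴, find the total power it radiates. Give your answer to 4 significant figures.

Area A = 8.537 cm² = 8.537×10⁻⁴ m².
P = εσAT⁴ = 0.3892 × 5.670×10⁻⁸ × 8.537×10⁻⁴ × (667.1)⁴ = 3.731 W.

P ≈ 3.731 W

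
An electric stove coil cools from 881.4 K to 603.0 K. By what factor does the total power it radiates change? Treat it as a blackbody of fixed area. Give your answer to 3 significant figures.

P ∝ T⁴, so P₂/P₁ = (T₂/T₁)⁴ = (603.0/881.4)⁴ = (0.684139)⁴ = 0.219.

P₂/P₁ ≈ 0.219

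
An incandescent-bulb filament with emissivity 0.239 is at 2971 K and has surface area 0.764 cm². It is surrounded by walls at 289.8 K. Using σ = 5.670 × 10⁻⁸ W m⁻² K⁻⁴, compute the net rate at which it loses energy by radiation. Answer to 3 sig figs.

Net loss ≈ 80.7 W

Area A = 0.764 cm² = 7.64×10⁻⁵ m².
Net radiated power P_net = εσA(T⁴ − T₀⁴) = 0.239×5.670×10⁻⁸×7.64×10⁻⁵×(2971⁴ − 289.8⁴).
T⁴ − T₀⁴ = 7.79131×10¹³ − 7.05332×10⁹ = 7.79060×10¹³ K⁴, so P_net = 80.7 W.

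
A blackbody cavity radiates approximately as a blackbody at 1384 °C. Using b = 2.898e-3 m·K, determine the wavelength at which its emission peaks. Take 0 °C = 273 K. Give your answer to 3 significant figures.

λ_max ≈ 1.75 μm

T = 1384 °C + 273 = 1657 K.
Wien's displacement law: λ_max = b/T = (2.898×10⁻³ m·K)/(1657 K) = 1.749×10⁻⁶ m.
That is 1.75 μm, in the infrared range.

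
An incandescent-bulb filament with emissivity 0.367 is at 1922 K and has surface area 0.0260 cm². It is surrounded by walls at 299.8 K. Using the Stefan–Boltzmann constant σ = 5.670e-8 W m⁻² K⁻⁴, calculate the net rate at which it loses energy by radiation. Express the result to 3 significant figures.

Area A = 0.0260 cm² = 2.60×10⁻⁶ m².
Net radiated power P_net = εσA(T⁴ − T₀⁴) = 0.367×5.670×10⁻⁸×2.60×10⁻⁶×(1922⁴ − 299.8⁴).
T⁴ − T₀⁴ = 1.36463×10¹³ − 8.07842×10⁹ = 1.36382×10¹³ K⁴, so P_net = 0.738 W.

Net loss ≈ 0.738 W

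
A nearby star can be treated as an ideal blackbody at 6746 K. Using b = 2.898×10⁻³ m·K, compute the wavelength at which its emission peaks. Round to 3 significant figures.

Wien's displacement law: λ_max = b/T = (2.898×10⁻³ m·K)/(6746 K) = 4.296×10⁻⁷ m.
That is 0.430 μm, in the visible range.

λ_max ≈ 0.430 μm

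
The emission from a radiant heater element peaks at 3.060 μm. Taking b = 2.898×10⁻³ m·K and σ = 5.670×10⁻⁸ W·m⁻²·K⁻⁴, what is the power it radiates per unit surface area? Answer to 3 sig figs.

I ≈ 4.56×10⁴ W/m²

Wien's law: T = b/λ_max = 2.898×10⁻³/3.060×10⁻⁶ = 947.059 K.
Then I = σT⁴ = 5.670×10⁻⁸×(947.059)⁴ = 4.56×10⁴ W/m².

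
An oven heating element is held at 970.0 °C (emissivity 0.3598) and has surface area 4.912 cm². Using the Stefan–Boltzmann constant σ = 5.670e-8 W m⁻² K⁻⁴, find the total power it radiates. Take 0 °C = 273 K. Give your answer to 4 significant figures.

T = 970.0 °C + 273 = 1243.0 K.
Area A = 4.912 cm² = 4.912×10⁻⁴ m².
P = εσAT⁴ = 0.3598 × 5.670×10⁻⁸ × 4.912×10⁻⁴ × (1243.0)⁴ = 23.92 W.

P ≈ 23.92 W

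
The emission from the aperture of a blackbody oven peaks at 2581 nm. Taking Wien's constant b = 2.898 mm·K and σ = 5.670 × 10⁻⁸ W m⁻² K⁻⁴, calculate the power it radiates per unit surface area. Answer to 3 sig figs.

Wien's law: T = b/λ_max = 2.898×10⁻³/2.581×10⁻⁶ = 1122.82 K.
Then I = σT⁴ = 5.670×10⁻⁸×(1122.82)⁴ = 9.01×10⁴ W/m².

I ≈ 9.01×10⁴ W/m²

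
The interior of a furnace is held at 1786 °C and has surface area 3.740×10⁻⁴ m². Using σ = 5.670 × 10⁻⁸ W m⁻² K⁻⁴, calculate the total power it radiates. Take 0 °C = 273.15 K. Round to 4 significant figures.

P ≈ 381.2 W

T = 1786 °C + 273.15 = 2059.15 K.
Area A = 3.740×10⁻⁴ m².
P = σAT⁴ = 5.670×10⁻⁸ × 3.740×10⁻⁴ × (2059.15)⁴ = 381.2 W.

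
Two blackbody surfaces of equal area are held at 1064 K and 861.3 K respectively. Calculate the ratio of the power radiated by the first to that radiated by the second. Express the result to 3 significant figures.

P₁/P₂ ≈ 2.33

With equal areas, P₁/P₂ = (T₁/T₂)⁴ = (1064/861.3)⁴ = 2.33.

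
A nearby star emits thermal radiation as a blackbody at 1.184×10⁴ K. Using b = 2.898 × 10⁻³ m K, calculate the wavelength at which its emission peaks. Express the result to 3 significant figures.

λ_max ≈ 245 nm

Wien's displacement law: λ_max = b/T = (2.898×10⁻³ m·K)/(1.184×10⁴ K) = 2.448×10⁻⁷ m.
That is 245 nm, in the ultraviolet range.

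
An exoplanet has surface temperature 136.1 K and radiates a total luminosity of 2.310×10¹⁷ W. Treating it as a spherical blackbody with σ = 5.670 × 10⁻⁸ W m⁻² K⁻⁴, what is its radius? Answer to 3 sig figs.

R ≈ 3.07×10⁷ m

L = 4πR²σT⁴ ⇒ R = √(L/(4πσT⁴)).
σT⁴ = 19.4543 W/m², so R = √(2.310×10¹⁷/(4π×19.4543)) = 3.07×10⁷ m.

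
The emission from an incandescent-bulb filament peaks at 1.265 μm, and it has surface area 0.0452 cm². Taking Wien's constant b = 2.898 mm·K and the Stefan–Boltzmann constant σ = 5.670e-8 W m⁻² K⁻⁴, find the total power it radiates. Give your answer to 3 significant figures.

P ≈ 7.06 W

Wien's law: T = b/λ_max = 2.898×10⁻³/1.265×10⁻⁶ = 2290.91 K.
Area A = 0.0452 cm² = 4.52×10⁻⁶ m².
Then P = σAT⁴ = 5.670×10⁻⁸×4.52×10⁻⁶×(2290.91)⁴ = 7.06 W.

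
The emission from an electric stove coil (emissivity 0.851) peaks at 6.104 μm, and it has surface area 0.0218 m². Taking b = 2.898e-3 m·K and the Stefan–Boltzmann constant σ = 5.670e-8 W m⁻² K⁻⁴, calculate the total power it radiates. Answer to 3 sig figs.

Wien's law: T = b/λ_max = 2.898×10⁻³/6.104×10⁻⁶ = 474.771 K.
Area A = 0.0218 m².
Then P = εσAT⁴ = 0.851×5.670×10⁻⁸×0.0218×(474.771)⁴ = 53.4 W.

P ≈ 53.4 W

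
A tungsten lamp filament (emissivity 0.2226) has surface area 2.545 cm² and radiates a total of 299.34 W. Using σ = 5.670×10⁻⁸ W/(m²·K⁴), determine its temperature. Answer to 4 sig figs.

T ≈ 3107 K

Area A = 2.545 cm² = 2.545×10⁻⁴ m².
P = εσAT⁴ ⇒ T = (P/(εσA))^(1/4) = (299.34/(0.2226×5.670×10⁻⁸×2.545×10⁻⁴))^(1/4) = 3107 K.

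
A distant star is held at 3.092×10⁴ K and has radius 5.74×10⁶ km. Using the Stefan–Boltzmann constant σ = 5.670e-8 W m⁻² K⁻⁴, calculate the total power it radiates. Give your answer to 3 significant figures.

Surface area A = 4πR² = 4π(5.74×10⁹ m)² = 4.14032×10²⁰ m².
P = σAT⁴ = 5.670×10⁻⁸ × 4.14032×10²⁰ × (3.092×10⁴)⁴ = 2.15×10³¹ W.

P ≈ 2.15×10³¹ W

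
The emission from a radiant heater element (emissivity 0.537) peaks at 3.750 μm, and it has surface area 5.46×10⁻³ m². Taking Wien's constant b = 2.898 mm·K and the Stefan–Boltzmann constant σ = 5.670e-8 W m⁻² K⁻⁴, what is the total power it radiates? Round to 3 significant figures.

P ≈ 59.3 W

Wien's law: T = b/λ_max = 2.898×10⁻³/3.750×10⁻⁶ = 772.800 K.
Area A = 5.46×10⁻³ m².
Then P = εσAT⁴ = 0.537×5.670×10⁻⁸×5.46×10⁻³×(772.800)⁴ = 59.3 W.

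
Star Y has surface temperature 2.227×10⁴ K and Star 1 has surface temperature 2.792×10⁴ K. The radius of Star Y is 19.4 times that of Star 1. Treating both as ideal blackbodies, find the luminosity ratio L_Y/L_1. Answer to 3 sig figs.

L_Y/L_1 ≈ 152

L ∝ R²T⁴, so L_Y/L_1 = (R_Y/R_1)²(T_Y/T_1)⁴ = (19.4)² × (2.227×10⁴/2.792×10⁴)⁴ = 376.36 × 0.404780 = 152.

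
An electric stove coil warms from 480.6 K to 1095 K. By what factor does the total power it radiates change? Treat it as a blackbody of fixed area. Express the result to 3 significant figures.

P ∝ T⁴, so P₂/P₁ = (T₂/T₁)⁴ = (1095/480.6)⁴ = (2.27840)⁴ = 26.9.

P₂/P₁ ≈ 26.9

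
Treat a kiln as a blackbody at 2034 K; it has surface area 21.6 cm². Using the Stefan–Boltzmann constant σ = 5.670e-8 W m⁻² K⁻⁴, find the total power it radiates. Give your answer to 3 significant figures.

P ≈ 2.10×10³ W

Area A = 21.6 cm² = 2.16×10⁻³ m².
P = σAT⁴ = 5.670×10⁻⁸ × 2.16×10⁻³ × (2034)⁴ = 2.10×10³ W.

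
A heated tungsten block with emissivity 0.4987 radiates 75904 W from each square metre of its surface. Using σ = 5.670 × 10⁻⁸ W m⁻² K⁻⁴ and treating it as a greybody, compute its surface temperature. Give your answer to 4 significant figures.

T ≈ 1280 K

I = εσT⁴, so T = (I/εσ)^(1/4) = (75904/(0.4987×5.670×10⁻⁸))^(1/4) = 1280 K.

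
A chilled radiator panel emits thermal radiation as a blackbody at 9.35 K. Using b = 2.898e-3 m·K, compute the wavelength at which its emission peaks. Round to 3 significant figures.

Wien's displacement law: λ_max = b/T = (2.898×10⁻³ m·K)/(9.35 K) = 3.099×10⁻⁴ m.
That is 3.10×10⁻⁴ m, in the infrared range.

λ_max ≈ 3.10×10⁻⁴ m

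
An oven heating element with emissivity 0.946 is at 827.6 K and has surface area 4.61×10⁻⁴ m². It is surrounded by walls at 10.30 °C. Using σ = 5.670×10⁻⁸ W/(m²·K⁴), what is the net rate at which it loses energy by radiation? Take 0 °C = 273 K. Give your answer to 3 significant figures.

Net loss ≈ 11.4 W

Surroundings: T = 10.30 °C + 273 = 283.30 K.
Area A = 4.61×10⁻⁴ m².
Net radiated power P_net = εσA(T⁴ − T₀⁴) = 0.946×5.670×10⁻⁸×4.61×10⁻⁴×(827.6⁴ − 283.30⁴).
T⁴ − T₀⁴ = 4.69118×10¹¹ − 6.44149×10⁹ = 4.62677×10¹¹ K⁴, so P_net = 11.4 W.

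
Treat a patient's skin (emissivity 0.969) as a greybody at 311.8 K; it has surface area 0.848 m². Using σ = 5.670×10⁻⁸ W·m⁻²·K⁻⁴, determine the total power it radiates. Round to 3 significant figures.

Area A = 0.848 m².
P = εσAT⁴ = 0.969 × 5.670×10⁻⁸ × 0.848 × (311.8)⁴ = 440 W.

P ≈ 440 W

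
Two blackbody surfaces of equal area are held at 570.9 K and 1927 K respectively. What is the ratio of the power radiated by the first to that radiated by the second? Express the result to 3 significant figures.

With equal areas, P₁/P₂ = (T₁/T₂)⁴ = (570.9/1927)⁴ = 7.70×10⁻³.

P₁/P₂ ≈ 7.70×10⁻³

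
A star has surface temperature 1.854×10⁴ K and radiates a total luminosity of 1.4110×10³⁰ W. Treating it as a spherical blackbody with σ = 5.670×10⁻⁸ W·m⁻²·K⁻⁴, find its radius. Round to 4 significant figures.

R ≈ 4.094×10⁹ m

L = 4πR²σT⁴ ⇒ R = √(L/(4πσT⁴)).
σT⁴ = 6.69919×10⁹ W/m², so R = √(1.4110×10³⁰/(4π×6.69919×10⁹)) = 4.094×10⁹ m.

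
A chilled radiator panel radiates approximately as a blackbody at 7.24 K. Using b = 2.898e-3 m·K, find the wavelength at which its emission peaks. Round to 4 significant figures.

λ_max ≈ 0.4003 mm

Wien's displacement law: λ_max = b/T = (2.898×10⁻³ m·K)/(7.24 K) = 4.0028×10⁻⁴ m.
That is 0.4003 mm, in the infrared range.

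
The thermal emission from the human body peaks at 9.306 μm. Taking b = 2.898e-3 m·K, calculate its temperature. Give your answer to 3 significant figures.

T ≈ 311 K

Wien's law gives T = b/λ_max = (2.898×10⁻³ m·K)/(9.306×10⁻⁶ m) = 311 K.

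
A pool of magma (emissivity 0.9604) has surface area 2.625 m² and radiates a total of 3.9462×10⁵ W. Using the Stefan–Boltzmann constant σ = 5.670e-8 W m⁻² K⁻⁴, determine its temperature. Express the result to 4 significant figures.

Area A = 2.625 m².
P = εσAT⁴ ⇒ T = (P/(εσA))^(1/4) = (3.9462×10⁵/(0.9604×5.670×10⁻⁸×2.625))^(1/4) = 1289 K.

T ≈ 1289 K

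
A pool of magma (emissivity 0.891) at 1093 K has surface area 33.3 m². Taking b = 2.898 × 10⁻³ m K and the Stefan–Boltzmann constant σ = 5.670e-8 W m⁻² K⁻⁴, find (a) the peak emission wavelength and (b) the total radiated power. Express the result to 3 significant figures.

(a) λ_max = b/T = 2.898×10⁻³/1093 = 2.651×10⁻⁶ m = 2.65×10³ nm.
Area A = 33.3 m².
(b) P = εσAT⁴ = 0.891×5.670×10⁻⁸×33.3×(1093)⁴ = 2.40×10⁶ W.

λ_max ≈ 2.65×10³ nm; P ≈ 2.40×10⁶ W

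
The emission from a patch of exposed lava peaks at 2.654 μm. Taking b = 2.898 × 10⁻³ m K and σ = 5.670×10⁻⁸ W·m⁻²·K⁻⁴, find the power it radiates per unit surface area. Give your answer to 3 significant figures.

Wien's law: T = b/λ_max = 2.898×10⁻³/2.654×10⁻⁶ = 1091.94 K.
Then I = σT⁴ = 5.670×10⁻⁸×(1091.94)⁴ = 8.06×10⁴ W/m².

I ≈ 8.06×10⁴ W/m²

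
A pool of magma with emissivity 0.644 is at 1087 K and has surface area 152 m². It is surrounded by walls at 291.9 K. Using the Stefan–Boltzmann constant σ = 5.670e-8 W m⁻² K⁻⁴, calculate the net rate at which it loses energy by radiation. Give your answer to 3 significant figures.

Area A = 152 m².
Net radiated power P_net = εσA(T⁴ − T₀⁴) = 0.644×5.670×10⁻⁸×152×(1087⁴ − 291.9⁴).
T⁴ − T₀⁴ = 1.39611×10¹² − 7.26000×10⁹ = 1.38885×10¹² K⁴, so P_net = 7.71×10⁶ W.

Net loss ≈ 7.71×10⁶ W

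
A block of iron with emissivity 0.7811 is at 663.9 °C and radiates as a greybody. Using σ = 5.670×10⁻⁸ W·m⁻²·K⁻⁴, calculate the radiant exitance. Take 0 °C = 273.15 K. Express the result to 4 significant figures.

I ≈ 3.415×10⁴ W/m²

T = 663.9 °C + 273.15 = 937.05 K.
Stefan–Boltzmann: I = εσT⁴ = 0.7811 × 5.670×10⁻⁸ × (937.05)⁴ = 3.415×10⁴ W/m².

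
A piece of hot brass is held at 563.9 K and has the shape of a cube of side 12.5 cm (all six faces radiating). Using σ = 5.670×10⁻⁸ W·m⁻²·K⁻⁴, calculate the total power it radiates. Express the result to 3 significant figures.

P ≈ 537 W

Area A = 6s² = 6×(0.125 m)² = 0.09375 m².
P = σAT⁴ = 5.670×10⁻⁸ × 0.09375 × (563.9)⁴ = 537 W.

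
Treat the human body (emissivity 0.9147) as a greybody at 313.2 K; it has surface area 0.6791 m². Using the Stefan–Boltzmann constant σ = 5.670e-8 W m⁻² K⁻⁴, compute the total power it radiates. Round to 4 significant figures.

Area A = 0.6791 m².
P = εσAT⁴ = 0.9147 × 5.670×10⁻⁸ × 0.6791 × (313.2)⁴ = 338.9 W.

P ≈ 338.9 W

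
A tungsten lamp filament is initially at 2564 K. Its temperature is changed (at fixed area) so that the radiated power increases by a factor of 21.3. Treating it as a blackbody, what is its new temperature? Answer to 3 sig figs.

T₂ ≈ 5.51×10³ K

P ∝ T⁴, so T₂/T₁ = (P₂/P₁)^(1/4) = (21.3)^(1/4) = 2.14830.
T₂ = 2564 × 2.14830 = 5.51×10³ K.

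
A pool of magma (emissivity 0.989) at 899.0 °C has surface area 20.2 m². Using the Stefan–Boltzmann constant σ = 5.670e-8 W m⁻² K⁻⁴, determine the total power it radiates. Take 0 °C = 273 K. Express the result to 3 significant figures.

T = 899.0 °C + 273 = 1172.0 K.
Area A = 20.2 m².
P = εσAT⁴ = 0.989 × 5.670×10⁻⁸ × 20.2 × (1172.0)⁴ = 2.14×10⁶ W.

P ≈ 2.14×10⁶ W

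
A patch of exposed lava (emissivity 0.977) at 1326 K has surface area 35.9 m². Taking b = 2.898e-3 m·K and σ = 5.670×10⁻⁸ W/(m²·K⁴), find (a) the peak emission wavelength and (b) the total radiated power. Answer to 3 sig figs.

λ_max ≈ 2.19×10³ nm; P ≈ 6.15×10⁶ W

(a) λ_max = b/T = 2.898×10⁻³/1326 = 2.186×10⁻⁶ m = 2.19×10³ nm.
Area A = 35.9 m².
(b) P = εσAT⁴ = 0.977×5.670×10⁻⁸×35.9×(1326)⁴ = 6.15×10⁶ W.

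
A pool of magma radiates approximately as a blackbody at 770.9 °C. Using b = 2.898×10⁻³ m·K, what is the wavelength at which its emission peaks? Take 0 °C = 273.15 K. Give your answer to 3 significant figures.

λ_max ≈ 2.78×10³ nm

T = 770.9 °C + 273.15 = 1044.05 K.
Wien's displacement law: λ_max = b/T = (2.898×10⁻³ m·K)/(1044.05 K) = 2.776×10⁻⁶ m.
That is 2.78×10³ nm, in the infrared range.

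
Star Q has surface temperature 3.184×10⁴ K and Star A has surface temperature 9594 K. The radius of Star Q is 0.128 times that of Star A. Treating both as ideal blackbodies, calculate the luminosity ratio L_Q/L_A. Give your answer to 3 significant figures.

L ∝ R²T⁴, so L_Q/L_A = (R_Q/R_A)²(T_Q/T_A)⁴ = (0.128)² × (3.184×10⁴/9594)⁴ = 0.016384 × 121.309 = 1.99.

L_Q/L_A ≈ 1.99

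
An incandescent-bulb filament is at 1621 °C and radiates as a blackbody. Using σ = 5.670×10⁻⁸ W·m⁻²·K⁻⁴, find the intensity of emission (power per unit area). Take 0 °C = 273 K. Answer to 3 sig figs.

I ≈ 7.30×10⁵ W/m²

T = 1621 °C + 273 = 1894 K.
Stefan–Boltzmann: I = σT⁴ = 5.670×10⁻⁸ × (1894)⁴ = 7.30×10⁵ W/m².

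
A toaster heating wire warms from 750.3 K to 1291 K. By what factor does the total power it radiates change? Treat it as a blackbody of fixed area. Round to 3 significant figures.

P₂/P₁ ≈ 8.77

P ∝ T⁴, so P₂/P₁ = (T₂/T₁)⁴ = (1291/750.3)⁴ = (1.72065)⁴ = 8.77.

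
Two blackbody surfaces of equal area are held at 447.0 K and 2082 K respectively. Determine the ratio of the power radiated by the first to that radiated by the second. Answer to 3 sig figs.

With equal areas, P₁/P₂ = (T₁/T₂)⁴ = (447.0/2082)⁴ = 2.12×10⁻³.

P₁/P₂ ≈ 2.12×10⁻³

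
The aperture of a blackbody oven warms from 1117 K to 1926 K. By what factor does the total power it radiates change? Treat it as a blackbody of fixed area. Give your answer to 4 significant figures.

P₂/P₁ ≈ 8.839

P ∝ T⁴, so P₂/P₁ = (T₂/T₁)⁴ = (1926/1117)⁴ = (1.72426)⁴ = 8.839.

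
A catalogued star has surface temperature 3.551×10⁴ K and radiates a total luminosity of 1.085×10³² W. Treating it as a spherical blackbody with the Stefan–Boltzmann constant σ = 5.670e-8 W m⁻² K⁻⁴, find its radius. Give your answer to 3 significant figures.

R ≈ 9.79×10⁹ m

L = 4πR²σT⁴ ⇒ R = √(L/(4πσT⁴)).
σT⁴ = 9.01542×10¹⁰ W/m², so R = √(1.085×10³²/(4π×9.01542×10¹⁰)) = 9.79×10⁹ m.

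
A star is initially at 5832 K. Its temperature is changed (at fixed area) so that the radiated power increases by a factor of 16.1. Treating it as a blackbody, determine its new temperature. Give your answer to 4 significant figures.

P ∝ T⁴, so T₂/T₁ = (P₂/P₁)^(1/4) = (16.1)^(1/4) = 2.00312.
T₂ = 5832 × 2.00312 = 1.168×10⁴ K.

T₂ ≈ 1.168×10⁴ K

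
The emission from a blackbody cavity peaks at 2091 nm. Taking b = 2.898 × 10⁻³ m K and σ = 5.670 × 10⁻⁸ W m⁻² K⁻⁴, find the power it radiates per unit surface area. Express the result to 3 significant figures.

I ≈ 2.09×10⁵ W/m²

Wien's law: T = b/λ_max = 2.898×10⁻³/2.091×10⁻⁶ = 1385.94 K.
Then I = σT⁴ = 5.670×10⁻⁸×(1385.94)⁴ = 2.09×10⁵ W/m².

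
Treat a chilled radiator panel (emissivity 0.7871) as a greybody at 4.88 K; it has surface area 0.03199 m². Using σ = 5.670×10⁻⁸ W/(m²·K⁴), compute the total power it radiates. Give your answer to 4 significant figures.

Area A = 0.03199 m².
P = εσAT⁴ = 0.7871 × 5.670×10⁻⁸ × 0.03199 × (4.88)⁴ = 8.097×10⁻⁷ W.

P ≈ 8.097×10⁻⁷ W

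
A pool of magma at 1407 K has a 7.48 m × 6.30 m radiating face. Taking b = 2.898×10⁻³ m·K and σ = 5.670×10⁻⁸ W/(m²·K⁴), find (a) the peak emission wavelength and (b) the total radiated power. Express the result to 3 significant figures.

λ_max ≈ 2.06×10³ nm; P ≈ 1.05×10⁷ W

(a) λ_max = b/T = 2.898×10⁻³/1407 = 2.060×10⁻⁶ m = 2.06×10³ nm.
Area A = 7.48 × 6.30 = 47.124 m².
(b) P = σAT⁴ = 5.670×10⁻⁸×47.124×(1407)⁴ = 1.05×10⁷ W.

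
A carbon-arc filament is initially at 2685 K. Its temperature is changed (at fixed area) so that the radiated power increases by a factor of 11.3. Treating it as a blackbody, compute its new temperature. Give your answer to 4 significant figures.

T₂ ≈ 4923 K

P ∝ T⁴, so T₂/T₁ = (P₂/P₁)^(1/4) = (11.3)^(1/4) = 1.83345.
T₂ = 2685 × 1.83345 = 4923 K.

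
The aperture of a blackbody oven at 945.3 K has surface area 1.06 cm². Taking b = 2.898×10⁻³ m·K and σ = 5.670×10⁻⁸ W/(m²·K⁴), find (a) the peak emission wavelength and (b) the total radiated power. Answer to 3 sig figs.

λ_max ≈ 3.07 μm; P ≈ 4.80 W

(a) λ_max = b/T = 2.898×10⁻³/945.3 = 3.066×10⁻⁶ m = 3.07 μm.
Area A = 1.06 cm² = 1.06×10⁻⁴ m².
(b) P = σAT⁴ = 5.670×10⁻⁸×1.06×10⁻⁴×(945.3)⁴ = 4.80 W.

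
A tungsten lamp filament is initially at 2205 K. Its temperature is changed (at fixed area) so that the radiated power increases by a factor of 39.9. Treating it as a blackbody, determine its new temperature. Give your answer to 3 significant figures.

P ∝ T⁴, so T₂/T₁ = (P₂/P₁)^(1/4) = (39.9)^(1/4) = 2.51329.
T₂ = 2205 × 2.51329 = 5.54×10³ K.

T₂ ≈ 5.54×10³ K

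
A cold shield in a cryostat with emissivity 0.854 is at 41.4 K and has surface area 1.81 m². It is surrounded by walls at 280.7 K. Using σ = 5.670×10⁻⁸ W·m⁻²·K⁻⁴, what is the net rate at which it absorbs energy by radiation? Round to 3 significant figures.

Area A = 1.81 m².
Net radiated power P_net = εσA(T⁴ − T₀⁴) = 0.854×5.670×10⁻⁸×1.81×(41.4⁴ − 280.7⁴).
T⁴ − T₀⁴ = 2.93766×10⁶ − 6.20826×10⁹ = -6.20532×10⁹ K⁴, so P_net = -544 W — negative, meaning a net gain of 544 W.

Net gain ≈ 544 W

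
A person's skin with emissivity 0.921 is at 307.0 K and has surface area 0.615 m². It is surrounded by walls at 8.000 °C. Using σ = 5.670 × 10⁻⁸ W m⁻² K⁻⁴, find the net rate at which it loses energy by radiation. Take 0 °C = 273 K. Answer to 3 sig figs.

Net loss ≈ 85.0 W

Surroundings: T = 8.000 °C + 273 = 281.000 K.
Area A = 0.615 m².
Net radiated power P_net = εσA(T⁴ − T₀⁴) = 0.921×5.670×10⁻⁸×0.615×(307.0⁴ − 281.000⁴).
T⁴ − T₀⁴ = 8.88287×10⁹ − 6.23484×10⁹ = 2.64803×10⁹ K⁴, so P_net = 85.0 W.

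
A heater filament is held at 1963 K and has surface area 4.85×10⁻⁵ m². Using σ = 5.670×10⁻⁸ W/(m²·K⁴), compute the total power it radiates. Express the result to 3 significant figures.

P ≈ 40.8 W

Area A = 4.85×10⁻⁵ m².
P = σAT⁴ = 5.670×10⁻⁸ × 4.85×10⁻⁵ × (1963)⁴ = 40.8 W.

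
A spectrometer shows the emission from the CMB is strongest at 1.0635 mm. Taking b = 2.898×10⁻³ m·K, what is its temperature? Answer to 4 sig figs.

T ≈ 2.725 K

Wien's law gives T = b/λ_max = (2.898×10⁻³ m·K)/(1.0635×10⁻³ m) = 2.725 K.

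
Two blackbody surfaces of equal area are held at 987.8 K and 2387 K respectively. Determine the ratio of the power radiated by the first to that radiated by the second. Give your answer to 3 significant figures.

With equal areas, P₁/P₂ = (T₁/T₂)⁴ = (987.8/2387)⁴ = 0.0293.

P₁/P₂ ≈ 0.0293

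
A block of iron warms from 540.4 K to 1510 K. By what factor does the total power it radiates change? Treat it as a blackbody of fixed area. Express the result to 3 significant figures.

P ∝ T⁴, so P₂/P₁ = (T₂/T₁)⁴ = (1510/540.4)⁴ = (2.79423)⁴ = 61.0.

P₂/P₁ ≈ 61.0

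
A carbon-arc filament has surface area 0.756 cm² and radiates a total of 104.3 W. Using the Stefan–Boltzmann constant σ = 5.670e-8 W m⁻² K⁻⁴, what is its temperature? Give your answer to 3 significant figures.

Area A = 0.756 cm² = 7.56×10⁻⁵ m².
P = σAT⁴ ⇒ T = (P/(σA))^(1/4) = (104.3/(5.670×10⁻⁸×7.56×10⁻⁵))^(1/4) = 2.22×10³ K.

T ≈ 2.22×10³ K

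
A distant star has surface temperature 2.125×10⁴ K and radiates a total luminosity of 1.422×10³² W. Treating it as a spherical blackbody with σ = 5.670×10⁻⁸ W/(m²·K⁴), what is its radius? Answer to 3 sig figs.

R ≈ 3.13×10¹⁰ m

L = 4πR²σT⁴ ⇒ R = √(L/(4πσT⁴)).
σT⁴ = 1.15616×10¹⁰ W/m², so R = √(1.422×10³²/(4π×1.15616×10¹⁰)) = 3.13×10¹⁰ m.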